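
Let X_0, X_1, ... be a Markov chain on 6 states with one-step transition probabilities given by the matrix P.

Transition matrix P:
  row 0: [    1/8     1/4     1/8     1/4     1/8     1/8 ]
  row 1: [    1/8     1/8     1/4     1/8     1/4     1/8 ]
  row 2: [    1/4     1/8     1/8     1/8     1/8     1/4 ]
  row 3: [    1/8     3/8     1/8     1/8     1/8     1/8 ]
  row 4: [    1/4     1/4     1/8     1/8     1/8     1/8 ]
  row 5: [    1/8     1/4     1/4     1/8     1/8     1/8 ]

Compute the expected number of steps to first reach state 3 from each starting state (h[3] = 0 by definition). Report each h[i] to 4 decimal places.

h = [6.0091, 6.8439, 6.7616, 0.0000, 6.7603, 6.8543]

First-step conditioning: h[3] = 0; for i ≠ 3, h[i] = 1 + Σ_k P[i][k]·h[k].
  h[0] = 1 + 1/8·h[0] + 1/4·h[1] + 1/8·h[2] + 1/8·h[4] + 1/8·h[5]
  h[1] = 1 + 1/8·h[0] + 1/8·h[1] + 1/4·h[2] + 1/4·h[4] + 1/8·h[5]
  h[2] = 1 + 1/4·h[0] + 1/8·h[1] + 1/8·h[2] + 1/8·h[4] + 1/4·h[5]
  h[4] = 1 + 1/4·h[0] + 1/4·h[1] + 1/8·h[2] + 1/8·h[4] + 1/8·h[5]
  h[5] = 1 + 1/8·h[0] + 1/4·h[1] + 1/4·h[2] + 1/8·h[4] + 1/8·h[5]
Solving the 5×5 linear system over states ≠ 3 gives exactly h = [9200/1531, 10478/1531, 10352/1531, 0, 10350/1531, 10494/1531] (h[3] = 0 is the target).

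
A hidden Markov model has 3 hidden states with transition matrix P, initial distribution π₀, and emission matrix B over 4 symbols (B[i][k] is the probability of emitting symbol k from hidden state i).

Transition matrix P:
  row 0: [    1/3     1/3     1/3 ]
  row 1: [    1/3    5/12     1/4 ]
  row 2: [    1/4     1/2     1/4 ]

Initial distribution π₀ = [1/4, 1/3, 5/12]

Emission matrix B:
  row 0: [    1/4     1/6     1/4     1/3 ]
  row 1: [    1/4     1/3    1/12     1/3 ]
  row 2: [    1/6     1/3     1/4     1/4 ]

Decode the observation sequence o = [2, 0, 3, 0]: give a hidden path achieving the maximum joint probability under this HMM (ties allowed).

t=0: δ = [6.250e-02, 2.778e-02, 1.042e-01]  (obs o_0=2)
t=1: δ = [6.510e-03, 1.302e-02, 4.340e-03]  ψ = [2, 2, 2]  (obs o_1=0)
t=2: δ = [1.447e-03, 1.808e-03, 8.138e-04]  ψ = [1, 1, 1]  (obs o_2=3)
t=3: δ = [1.507e-04, 1.884e-04, 8.038e-05]  ψ = [1, 1, 0]  (obs o_3=0)
backtrack: best end state = 1; path = [2, 1, 1, 1]

path = [2, 1, 1, 1]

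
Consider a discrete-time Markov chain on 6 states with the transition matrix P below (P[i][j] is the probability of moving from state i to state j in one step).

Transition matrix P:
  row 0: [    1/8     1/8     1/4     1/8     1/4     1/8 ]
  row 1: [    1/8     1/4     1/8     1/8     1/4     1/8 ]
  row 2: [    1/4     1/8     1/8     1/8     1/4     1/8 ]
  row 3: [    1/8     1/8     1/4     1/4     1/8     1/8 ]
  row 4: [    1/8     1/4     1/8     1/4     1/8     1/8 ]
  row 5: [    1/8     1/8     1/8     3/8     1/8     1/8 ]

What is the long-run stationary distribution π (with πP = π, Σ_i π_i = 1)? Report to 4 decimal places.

Balance equations π_j = Σ_i π_i·P[i][j]:
  π_0 = 1/8·π_0 + 1/8·π_1 + 1/4·π_2 + 1/8·π_3 + 1/8·π_4 + 1/8·π_5
  π_1 = 1/8·π_0 + 1/4·π_1 + 1/8·π_2 + 1/8·π_3 + 1/4·π_4 + 1/8·π_5
  π_2 = 1/4·π_0 + 1/8·π_1 + 1/8·π_2 + 1/4·π_3 + 1/8·π_4 + 1/8·π_5
  π_3 = 1/8·π_0 + 1/8·π_1 + 1/8·π_2 + 1/4·π_3 + 1/4·π_4 + 3/8·π_5
  π_4 = 1/4·π_0 + 1/4·π_1 + 1/4·π_2 + 1/8·π_3 + 1/8·π_4 + 1/8·π_5
  normalize: π_0 + π_1 + π_2 + π_3 + π_4 + π_5 = 1
Solving the linear system gives exactly π = [1571/10752, 607/3584, 227/1344, 105/512, 95/512, 1/8].

π = [0.1461, 0.1694, 0.1689, 0.2051, 0.1855, 0.1250]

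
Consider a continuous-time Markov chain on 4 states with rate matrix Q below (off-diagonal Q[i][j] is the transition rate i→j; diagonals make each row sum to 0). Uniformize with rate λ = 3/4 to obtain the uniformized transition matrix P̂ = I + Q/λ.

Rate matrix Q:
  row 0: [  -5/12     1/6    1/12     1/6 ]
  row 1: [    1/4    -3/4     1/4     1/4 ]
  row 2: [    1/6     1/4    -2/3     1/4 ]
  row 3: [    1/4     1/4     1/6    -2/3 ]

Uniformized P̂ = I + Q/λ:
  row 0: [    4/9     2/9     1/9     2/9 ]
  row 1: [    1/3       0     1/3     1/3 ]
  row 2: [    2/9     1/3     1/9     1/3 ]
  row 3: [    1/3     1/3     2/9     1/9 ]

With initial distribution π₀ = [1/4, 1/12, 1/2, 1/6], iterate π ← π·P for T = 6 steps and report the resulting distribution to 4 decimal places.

π = [0.3517, 0.2206, 0.1870, 0.2408]

t=0: π = [0.2500, 0.0833, 0.5000, 0.1667]
t=1: π = [0.3056, 0.2778, 0.1481, 0.2685]
t=2: π = [0.3508, 0.2068, 0.2027, 0.2397]
t=3: π = [0.3498, 0.2254, 0.1837, 0.2411]
t=4: π = [0.3518, 0.2193, 0.1880, 0.2409]
t=5: π = [0.3515, 0.2211, 0.1866, 0.2407]
t=6: π = [0.3517, 0.2206, 0.1870, 0.2408]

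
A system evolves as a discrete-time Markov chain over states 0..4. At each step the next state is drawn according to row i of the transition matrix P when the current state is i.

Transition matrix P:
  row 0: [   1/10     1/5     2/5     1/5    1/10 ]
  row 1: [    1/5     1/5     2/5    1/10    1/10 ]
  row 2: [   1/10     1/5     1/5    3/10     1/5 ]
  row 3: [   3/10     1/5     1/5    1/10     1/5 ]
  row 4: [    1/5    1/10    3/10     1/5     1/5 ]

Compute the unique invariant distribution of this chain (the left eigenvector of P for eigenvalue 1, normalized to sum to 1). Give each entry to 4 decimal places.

π = [0.1730, 0.1836, 0.2878, 0.1913, 0.1643]

Balance equations π_j = Σ_i π_i·P[i][j]:
  π_0 = 1/10·π_0 + 1/5·π_1 + 1/10·π_2 + 3/10·π_3 + 1/5·π_4
  π_1 = 1/5·π_0 + 1/5·π_1 + 1/5·π_2 + 1/5·π_3 + 1/10·π_4
  π_2 = 2/5·π_0 + 2/5·π_1 + 1/5·π_2 + 1/5·π_3 + 3/10·π_4
  π_3 = 1/5·π_0 + 1/10·π_1 + 3/10·π_2 + 1/10·π_3 + 1/5·π_4
  normalize: π_0 + π_1 + π_2 + π_3 + π_4 = 1
Solving the linear system gives exactly π = [1053/6085, 1117/6085, 1751/6085, 1164/6085, 200/1217].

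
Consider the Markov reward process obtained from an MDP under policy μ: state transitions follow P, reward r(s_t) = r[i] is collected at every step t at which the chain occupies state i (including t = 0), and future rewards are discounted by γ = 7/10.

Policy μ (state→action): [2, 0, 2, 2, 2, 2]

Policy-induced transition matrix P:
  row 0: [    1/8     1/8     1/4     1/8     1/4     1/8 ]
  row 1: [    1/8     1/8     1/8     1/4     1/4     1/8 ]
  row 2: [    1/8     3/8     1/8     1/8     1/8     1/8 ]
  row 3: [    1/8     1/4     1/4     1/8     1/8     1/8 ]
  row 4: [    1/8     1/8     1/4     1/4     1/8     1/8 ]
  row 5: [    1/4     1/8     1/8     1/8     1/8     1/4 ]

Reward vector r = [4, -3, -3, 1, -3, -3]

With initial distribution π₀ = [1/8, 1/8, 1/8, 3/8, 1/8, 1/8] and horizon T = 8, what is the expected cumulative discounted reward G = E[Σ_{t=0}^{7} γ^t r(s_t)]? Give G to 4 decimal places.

t=0: π = [0.1250, 0.1250, 0.1250, 0.3750, 0.1250, 0.1250], E[r] = -0.6250, γ^t·E[r] = -0.625000, running G = -0.625000
t=1: π = [0.1406, 0.2031, 0.2031, 0.1563, 0.1563, 0.1406], E[r] = -1.3906, γ^t·E[r] = -0.973438, running G = -1.598438
t=2: π = [0.1426, 0.1953, 0.1816, 0.1699, 0.1680, 0.1426], E[r] = -1.3223, γ^t·E[r] = -0.647910, running G = -2.246348
t=3: π = [0.1428, 0.1917, 0.1851, 0.1704, 0.1672, 0.1428], E[r] = -1.3186, γ^t·E[r] = -0.452281, running G = -2.698629
t=4: π = [0.1429, 0.1926, 0.1851, 0.1699, 0.1668, 0.1429], E[r] = -1.3206, γ^t·E[r] = -0.317073, running G = -3.015702
t=5: π = [0.1429, 0.1925, 0.1849, 0.1699, 0.1669, 0.1429], E[r] = -1.3203, γ^t·E[r] = -0.221906, running G = -3.237607
t=6: π = [0.1429, 0.1925, 0.1850, 0.1699, 0.1669, 0.1429], E[r] = -1.3203, γ^t·E[r] = -0.155331, running G = -3.392938
t=7: π = [0.1429, 0.1925, 0.1850, 0.1699, 0.1669, 0.1429], E[r] = -1.3203, γ^t·E[r] = -0.108733, running G = -3.501670

G = -3.5017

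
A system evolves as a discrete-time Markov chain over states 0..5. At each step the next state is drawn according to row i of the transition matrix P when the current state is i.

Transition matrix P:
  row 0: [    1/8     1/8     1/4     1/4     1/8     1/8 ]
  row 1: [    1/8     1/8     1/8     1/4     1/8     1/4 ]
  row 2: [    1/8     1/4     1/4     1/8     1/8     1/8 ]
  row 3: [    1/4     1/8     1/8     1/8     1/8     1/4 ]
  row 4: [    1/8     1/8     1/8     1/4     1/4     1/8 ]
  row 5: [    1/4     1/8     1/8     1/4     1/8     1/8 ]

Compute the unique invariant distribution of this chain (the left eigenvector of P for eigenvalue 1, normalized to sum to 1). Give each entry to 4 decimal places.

π = [0.1715, 0.1459, 0.1674, 0.2036, 0.1429, 0.1687]

Balance equations π_j = Σ_i π_i·P[i][j]:
  π_0 = 1/8·π_0 + 1/8·π_1 + 1/8·π_2 + 1/4·π_3 + 1/8·π_4 + 1/4·π_5
  π_1 = 1/8·π_0 + 1/8·π_1 + 1/4·π_2 + 1/8·π_3 + 1/8·π_4 + 1/8·π_5
  π_2 = 1/4·π_0 + 1/8·π_1 + 1/4·π_2 + 1/8·π_3 + 1/8·π_4 + 1/8·π_5
  π_3 = 1/4·π_0 + 1/4·π_1 + 1/8·π_2 + 1/8·π_3 + 1/4·π_4 + 1/4·π_5
  π_4 = 1/8·π_0 + 1/8·π_1 + 1/8·π_2 + 1/8·π_3 + 1/4·π_4 + 1/8·π_5
  normalize: π_0 + π_1 + π_2 + π_3 + π_4 + π_5 = 1
Solving the linear system gives exactly π = [88/513, 524/3591, 601/3591, 6581/32319, 1/7, 5452/32319].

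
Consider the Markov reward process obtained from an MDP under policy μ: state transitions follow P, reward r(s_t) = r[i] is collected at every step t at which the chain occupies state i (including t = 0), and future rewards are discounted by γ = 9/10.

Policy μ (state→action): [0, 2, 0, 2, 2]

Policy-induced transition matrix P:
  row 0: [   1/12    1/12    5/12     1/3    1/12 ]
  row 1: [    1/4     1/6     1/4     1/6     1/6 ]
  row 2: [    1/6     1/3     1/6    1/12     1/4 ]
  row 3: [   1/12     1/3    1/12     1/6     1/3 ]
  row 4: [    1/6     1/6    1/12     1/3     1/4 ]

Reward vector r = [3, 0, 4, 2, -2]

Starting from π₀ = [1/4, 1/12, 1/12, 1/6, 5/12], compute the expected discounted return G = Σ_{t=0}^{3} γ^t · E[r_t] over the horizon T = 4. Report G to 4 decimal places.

t=0: π = [0.2500, 0.0833, 0.0833, 0.1667, 0.4167], E[r] = 0.5833, γ^t·E[r] = 0.583333, running G = 0.583333
t=1: π = [0.1389, 0.1875, 0.1875, 0.2708, 0.2153], E[r] = 1.2778, γ^t·E[r] = 1.150000, running G = 1.733333
t=2: π = [0.1481, 0.2315, 0.1765, 0.2101, 0.2338], E[r] = 1.1030, γ^t·E[r] = 0.893438, running G = 2.626771
t=3: π = [0.1561, 0.2188, 0.1860, 0.2156, 0.2235], E[r] = 1.1965, γ^t·E[r] = 0.872262, running G = 3.499033

G = 3.4990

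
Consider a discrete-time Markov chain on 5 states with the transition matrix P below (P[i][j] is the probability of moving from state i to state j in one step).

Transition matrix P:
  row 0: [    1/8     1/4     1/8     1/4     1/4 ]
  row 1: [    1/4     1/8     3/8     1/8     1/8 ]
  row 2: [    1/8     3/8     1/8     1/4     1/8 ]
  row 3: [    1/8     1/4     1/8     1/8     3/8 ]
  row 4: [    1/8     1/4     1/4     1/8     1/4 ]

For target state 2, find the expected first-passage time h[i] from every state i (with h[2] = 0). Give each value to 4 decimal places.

First-step conditioning: h[2] = 0; for i ≠ 2, h[i] = 1 + Σ_k P[i][k]·h[k].
  h[0] = 1 + 1/8·h[0] + 1/4·h[1] + 1/4·h[3] + 1/4·h[4]
  h[1] = 1 + 1/4·h[0] + 1/8·h[1] + 1/8·h[3] + 1/8·h[4]
  h[3] = 1 + 1/8·h[0] + 1/4·h[1] + 1/8·h[3] + 3/8·h[4]
  h[4] = 1 + 1/8·h[0] + 1/4·h[1] + 1/8·h[3] + 1/4·h[4]
Solving the 4×4 linear system over states ≠ 2 gives exactly h = [5256/1109, 4168/1109, 0, 5184/1109, 4608/1109] (h[2] = 0 is the target).

h = [4.7394, 3.7583, 0.0000, 4.6745, 4.1551]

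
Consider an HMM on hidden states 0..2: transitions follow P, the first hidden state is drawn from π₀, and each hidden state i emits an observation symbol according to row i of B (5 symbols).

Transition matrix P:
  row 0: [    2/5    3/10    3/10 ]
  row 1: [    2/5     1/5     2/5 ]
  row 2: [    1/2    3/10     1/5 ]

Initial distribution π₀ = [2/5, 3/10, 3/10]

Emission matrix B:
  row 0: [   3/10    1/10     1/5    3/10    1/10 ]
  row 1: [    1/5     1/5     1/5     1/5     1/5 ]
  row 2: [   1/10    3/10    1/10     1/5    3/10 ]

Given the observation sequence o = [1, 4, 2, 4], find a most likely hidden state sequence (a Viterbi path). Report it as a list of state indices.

t=0: δ = [4.000e-02, 6.000e-02, 9.000e-02]  (obs o_0=1)
t=1: δ = [4.500e-03, 5.400e-03, 7.200e-03]  ψ = [2, 2, 1]  (obs o_1=4)
t=2: δ = [7.200e-04, 4.320e-04, 2.160e-04]  ψ = [2, 2, 1]  (obs o_2=2)
t=3: δ = [2.880e-05, 4.320e-05, 6.480e-05]  ψ = [0, 0, 0]  (obs o_3=4)
backtrack: best end state = 2; path = [1, 2, 0, 2]

path = [1, 2, 0, 2]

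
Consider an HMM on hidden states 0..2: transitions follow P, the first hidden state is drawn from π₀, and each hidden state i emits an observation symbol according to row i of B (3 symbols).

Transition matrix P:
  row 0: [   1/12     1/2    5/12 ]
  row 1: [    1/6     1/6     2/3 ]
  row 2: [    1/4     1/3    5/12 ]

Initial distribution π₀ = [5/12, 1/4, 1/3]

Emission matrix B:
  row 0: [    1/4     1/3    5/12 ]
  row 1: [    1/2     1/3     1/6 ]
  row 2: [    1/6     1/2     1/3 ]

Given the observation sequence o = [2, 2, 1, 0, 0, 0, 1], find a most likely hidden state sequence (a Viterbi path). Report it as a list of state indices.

t=0: δ = [1.736e-01, 4.167e-02, 1.111e-01]  (obs o_0=2)
t=1: δ = [1.157e-02, 1.447e-02, 2.411e-02]  ψ = [2, 0, 0]  (obs o_1=2)
t=2: δ = [2.009e-03, 2.679e-03, 5.023e-03]  ψ = [2, 2, 2]  (obs o_2=1)
t=3: δ = [3.140e-04, 8.372e-04, 3.489e-04]  ψ = [2, 2, 2]  (obs o_3=0)
t=4: δ = [3.489e-05, 7.849e-05, 9.303e-05]  ψ = [1, 0, 1]  (obs o_4=0)
t=5: δ = [5.814e-06, 1.550e-05, 8.721e-06]  ψ = [2, 2, 1]  (obs o_5=0)
t=6: δ = [8.614e-07, 9.690e-07, 5.168e-06]  ψ = [1, 0, 1]  (obs o_6=1)
backtrack: best end state = 2; path = [0, 2, 2, 1, 2, 1, 2]

path = [0, 2, 2, 1, 2, 1, 2]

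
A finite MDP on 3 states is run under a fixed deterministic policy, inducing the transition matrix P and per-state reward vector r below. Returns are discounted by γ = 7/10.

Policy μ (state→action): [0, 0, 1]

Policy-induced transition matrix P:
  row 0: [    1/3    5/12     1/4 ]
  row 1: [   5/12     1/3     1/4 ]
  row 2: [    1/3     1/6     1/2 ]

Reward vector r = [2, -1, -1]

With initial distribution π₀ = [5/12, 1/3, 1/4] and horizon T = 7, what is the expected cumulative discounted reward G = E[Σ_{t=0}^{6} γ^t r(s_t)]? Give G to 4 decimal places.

t=0: π = [0.4167, 0.3333, 0.2500], E[r] = 0.2500, γ^t·E[r] = 0.250000, running G = 0.250000
t=1: π = [0.3611, 0.3264, 0.3125], E[r] = 0.0833, γ^t·E[r] = 0.058333, running G = 0.308333
t=2: π = [0.3605, 0.3113, 0.3281], E[r] = 0.0816, γ^t·E[r] = 0.039983, running G = 0.348316
t=3: π = [0.3593, 0.3087, 0.3320], E[r] = 0.0778, γ^t·E[r] = 0.026698, running G = 0.375014
t=4: π = [0.3591, 0.3079, 0.3330], E[r] = 0.0772, γ^t·E[r] = 0.018529, running G = 0.393543
t=5: π = [0.3590, 0.3078, 0.3333], E[r] = 0.0770, γ^t·E[r] = 0.012939, running G = 0.406481
t=6: π = [0.3590, 0.3077, 0.3333], E[r] = 0.0769, γ^t·E[r] = 0.009052, running G = 0.415533

G = 0.4155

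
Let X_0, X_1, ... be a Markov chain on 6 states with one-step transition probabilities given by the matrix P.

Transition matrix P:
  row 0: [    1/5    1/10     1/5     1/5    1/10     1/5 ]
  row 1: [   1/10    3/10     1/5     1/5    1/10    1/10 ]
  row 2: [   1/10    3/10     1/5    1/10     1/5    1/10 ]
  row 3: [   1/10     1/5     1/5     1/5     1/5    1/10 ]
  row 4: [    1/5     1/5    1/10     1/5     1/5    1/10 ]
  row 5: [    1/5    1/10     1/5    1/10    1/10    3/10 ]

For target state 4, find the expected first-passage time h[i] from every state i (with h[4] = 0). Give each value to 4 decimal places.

First-step conditioning: h[4] = 0; for i ≠ 4, h[i] = 1 + Σ_k P[i][k]·h[k].
  h[0] = 1 + 1/5·h[0] + 1/10·h[1] + 1/5·h[2] + 1/5·h[3] + 1/5·h[5]
  h[1] = 1 + 1/10·h[0] + 3/10·h[1] + 1/5·h[2] + 1/5·h[3] + 1/10·h[5]
  h[2] = 1 + 1/10·h[0] + 3/10·h[1] + 1/5·h[2] + 1/10·h[3] + 1/10·h[5]
  h[3] = 1 + 1/10·h[0] + 1/5·h[1] + 1/5·h[2] + 1/5·h[3] + 1/10·h[5]
  h[5] = 1 + 1/5·h[0] + 1/10·h[1] + 1/5·h[2] + 1/10·h[3] + 3/10·h[5]
Solving the 5×5 linear system over states ≠ 4 gives exactly h = [35550/4849, 35500/4849, 2485/373, 31950/4849, 0, 35950/4849] (h[4] = 0 is the target).

h = [7.3314, 7.3211, 6.6622, 6.5890, 0.0000, 7.4139]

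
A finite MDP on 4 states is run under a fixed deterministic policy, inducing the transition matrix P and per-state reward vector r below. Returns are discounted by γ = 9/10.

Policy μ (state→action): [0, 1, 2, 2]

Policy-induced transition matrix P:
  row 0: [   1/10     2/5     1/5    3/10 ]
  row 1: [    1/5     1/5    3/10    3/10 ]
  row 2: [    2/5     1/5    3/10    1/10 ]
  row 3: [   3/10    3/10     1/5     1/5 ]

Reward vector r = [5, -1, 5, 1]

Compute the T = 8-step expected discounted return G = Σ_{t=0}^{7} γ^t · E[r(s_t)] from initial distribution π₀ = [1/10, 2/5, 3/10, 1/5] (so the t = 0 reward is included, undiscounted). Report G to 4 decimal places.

t=0: π = [0.1000, 0.4000, 0.3000, 0.2000], E[r] = 1.8000, γ^t·E[r] = 1.800000, running G = 1.800000
t=1: π = [0.2700, 0.2400, 0.2700, 0.2200], E[r] = 2.6800, γ^t·E[r] = 2.412000, running G = 4.212000
t=2: π = [0.2490, 0.2760, 0.2510, 0.2240], E[r] = 2.4480, γ^t·E[r] = 1.982880, running G = 6.194880
t=3: π = [0.2477, 0.2722, 0.2527, 0.2274], E[r] = 2.4572, γ^t·E[r] = 1.791299, running G = 7.986179
t=4: π = [0.2485, 0.2723, 0.2525, 0.2267], E[r] = 2.4594, γ^t·E[r] = 1.613639, running G = 9.599817
t=5: π = [0.2483, 0.2724, 0.2525, 0.2268], E[r] = 2.4584, γ^t·E[r] = 1.451682, running G = 11.051499
t=6: π = [0.2483, 0.2723, 0.2525, 0.2268], E[r] = 2.4586, γ^t·E[r] = 1.306618, running G = 12.358118
t=7: π = [0.2483, 0.2724, 0.2525, 0.2268], E[r] = 2.4586, γ^t·E[r] = 1.175945, running G = 13.534062

G = 13.5341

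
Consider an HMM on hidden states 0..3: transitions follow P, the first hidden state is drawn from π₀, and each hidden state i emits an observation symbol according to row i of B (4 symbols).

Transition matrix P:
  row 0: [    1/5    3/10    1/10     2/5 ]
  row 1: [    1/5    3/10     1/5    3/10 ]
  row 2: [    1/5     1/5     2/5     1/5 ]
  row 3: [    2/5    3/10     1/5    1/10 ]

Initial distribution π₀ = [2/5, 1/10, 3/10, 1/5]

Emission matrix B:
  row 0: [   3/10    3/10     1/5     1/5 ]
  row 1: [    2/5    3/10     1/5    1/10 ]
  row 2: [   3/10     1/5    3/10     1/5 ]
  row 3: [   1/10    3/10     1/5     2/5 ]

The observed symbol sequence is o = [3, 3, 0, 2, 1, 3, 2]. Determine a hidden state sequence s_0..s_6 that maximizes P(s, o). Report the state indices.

t=0: δ = [8.000e-02, 1.000e-02, 6.000e-02, 8.000e-02]  (obs o_0=3)
t=1: δ = [6.400e-03, 2.400e-03, 4.800e-03, 1.280e-02]  ψ = [3, 0, 2, 0]  (obs o_1=3)
t=2: δ = [1.536e-03, 1.536e-03, 7.680e-04, 2.560e-04]  ψ = [3, 3, 3, 0]  (obs o_2=0)
t=3: δ = [6.144e-05, 9.216e-05, 9.216e-05, 1.229e-04]  ψ = [0, 0, 1, 0]  (obs o_3=2)
t=4: δ = [1.475e-05, 1.106e-05, 7.373e-06, 8.294e-06]  ψ = [3, 3, 2, 1]  (obs o_4=1)
t=5: δ = [6.636e-07, 4.424e-07, 5.898e-07, 2.359e-06]  ψ = [3, 0, 2, 0]  (obs o_5=3)
t=6: δ = [1.887e-07, 1.416e-07, 1.416e-07, 5.308e-08]  ψ = [3, 3, 3, 0]  (obs o_6=2)
backtrack: best end state = 0; path = [0, 3, 0, 3, 0, 3, 0]

path = [0, 3, 0, 3, 0, 3, 0]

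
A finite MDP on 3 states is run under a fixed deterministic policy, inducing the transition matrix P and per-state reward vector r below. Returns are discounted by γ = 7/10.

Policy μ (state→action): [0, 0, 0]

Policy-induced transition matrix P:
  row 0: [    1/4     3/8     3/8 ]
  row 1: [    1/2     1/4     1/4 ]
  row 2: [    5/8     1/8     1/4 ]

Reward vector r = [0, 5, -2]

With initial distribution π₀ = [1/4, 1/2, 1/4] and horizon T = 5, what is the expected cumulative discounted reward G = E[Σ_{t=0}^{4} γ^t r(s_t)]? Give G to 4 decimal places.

t=0: π = [0.2500, 0.5000, 0.2500], E[r] = 2.0000, γ^t·E[r] = 2.000000, running G = 2.000000
t=1: π = [0.4688, 0.2500, 0.2813], E[r] = 0.6875, γ^t·E[r] = 0.481250, running G = 2.481250
t=2: π = [0.4180, 0.2734, 0.3086], E[r] = 0.7500, γ^t·E[r] = 0.367500, running G = 2.848750
t=3: π = [0.4341, 0.2637, 0.3022], E[r] = 0.7139, γ^t·E[r] = 0.244856, running G = 3.093606
t=4: π = [0.4293, 0.2665, 0.3043], E[r] = 0.7239, γ^t·E[r] = 0.173803, running G = 3.267409

G = 3.2674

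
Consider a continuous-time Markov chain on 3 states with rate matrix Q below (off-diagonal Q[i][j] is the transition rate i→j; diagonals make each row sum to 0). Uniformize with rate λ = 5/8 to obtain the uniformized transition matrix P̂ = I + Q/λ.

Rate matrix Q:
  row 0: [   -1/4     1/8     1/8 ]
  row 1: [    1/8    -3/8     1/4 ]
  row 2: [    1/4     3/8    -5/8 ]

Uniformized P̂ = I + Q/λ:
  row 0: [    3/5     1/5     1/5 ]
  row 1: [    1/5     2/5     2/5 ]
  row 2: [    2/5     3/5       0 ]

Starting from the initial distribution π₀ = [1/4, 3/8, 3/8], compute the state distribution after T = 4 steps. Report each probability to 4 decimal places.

π = [0.4068, 0.3638, 0.2294]

t=0: π = [0.2500, 0.3750, 0.3750]
t=1: π = [0.3750, 0.4250, 0.2000]
t=2: π = [0.3900, 0.3650, 0.2450]
t=3: π = [0.4050, 0.3710, 0.2240]
t=4: π = [0.4068, 0.3638, 0.2294]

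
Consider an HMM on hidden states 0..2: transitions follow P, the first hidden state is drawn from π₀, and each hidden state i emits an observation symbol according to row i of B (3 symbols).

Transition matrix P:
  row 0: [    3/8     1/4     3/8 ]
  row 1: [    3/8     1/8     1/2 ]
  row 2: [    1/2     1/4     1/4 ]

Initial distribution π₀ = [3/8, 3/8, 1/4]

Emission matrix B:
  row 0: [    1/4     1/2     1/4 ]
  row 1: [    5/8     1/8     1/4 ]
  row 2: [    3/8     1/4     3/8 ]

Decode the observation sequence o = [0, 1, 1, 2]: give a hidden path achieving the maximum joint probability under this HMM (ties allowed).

t=0: δ = [9.375e-02, 2.344e-01, 9.375e-02]  (obs o_0=0)
t=1: δ = [4.395e-02, 3.662e-03, 2.930e-02]  ψ = [1, 1, 1]  (obs o_1=1)
t=2: δ = [8.240e-03, 1.373e-03, 4.120e-03]  ψ = [0, 0, 0]  (obs o_2=1)
t=3: δ = [7.725e-04, 5.150e-04, 1.159e-03]  ψ = [0, 0, 0]  (obs o_3=2)
backtrack: best end state = 2; path = [1, 0, 0, 2]

path = [1, 0, 0, 2]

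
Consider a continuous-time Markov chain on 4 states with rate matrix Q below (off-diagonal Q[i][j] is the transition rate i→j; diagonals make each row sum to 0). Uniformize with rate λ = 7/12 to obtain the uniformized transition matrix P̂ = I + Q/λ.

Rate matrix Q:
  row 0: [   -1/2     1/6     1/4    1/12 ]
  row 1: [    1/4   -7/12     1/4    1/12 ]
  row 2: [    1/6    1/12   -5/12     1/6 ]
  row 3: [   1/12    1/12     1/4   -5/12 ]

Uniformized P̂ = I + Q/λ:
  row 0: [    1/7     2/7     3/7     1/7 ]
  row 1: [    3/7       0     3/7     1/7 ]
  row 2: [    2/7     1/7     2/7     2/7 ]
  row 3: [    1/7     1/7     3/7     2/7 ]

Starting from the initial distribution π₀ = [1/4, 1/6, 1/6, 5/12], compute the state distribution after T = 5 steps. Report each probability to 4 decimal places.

t=0: π = [0.2500, 0.1667, 0.1667, 0.4167]
t=1: π = [0.2143, 0.1548, 0.4048, 0.2262]
t=2: π = [0.2449, 0.1514, 0.3707, 0.2330]
t=3: π = [0.2391, 0.1562, 0.3756, 0.2291]
t=4: π = [0.2411, 0.1547, 0.3749, 0.2292]
t=5: π = [0.2406, 0.1552, 0.3750, 0.2292]

π = [0.2406, 0.1552, 0.3750, 0.2292]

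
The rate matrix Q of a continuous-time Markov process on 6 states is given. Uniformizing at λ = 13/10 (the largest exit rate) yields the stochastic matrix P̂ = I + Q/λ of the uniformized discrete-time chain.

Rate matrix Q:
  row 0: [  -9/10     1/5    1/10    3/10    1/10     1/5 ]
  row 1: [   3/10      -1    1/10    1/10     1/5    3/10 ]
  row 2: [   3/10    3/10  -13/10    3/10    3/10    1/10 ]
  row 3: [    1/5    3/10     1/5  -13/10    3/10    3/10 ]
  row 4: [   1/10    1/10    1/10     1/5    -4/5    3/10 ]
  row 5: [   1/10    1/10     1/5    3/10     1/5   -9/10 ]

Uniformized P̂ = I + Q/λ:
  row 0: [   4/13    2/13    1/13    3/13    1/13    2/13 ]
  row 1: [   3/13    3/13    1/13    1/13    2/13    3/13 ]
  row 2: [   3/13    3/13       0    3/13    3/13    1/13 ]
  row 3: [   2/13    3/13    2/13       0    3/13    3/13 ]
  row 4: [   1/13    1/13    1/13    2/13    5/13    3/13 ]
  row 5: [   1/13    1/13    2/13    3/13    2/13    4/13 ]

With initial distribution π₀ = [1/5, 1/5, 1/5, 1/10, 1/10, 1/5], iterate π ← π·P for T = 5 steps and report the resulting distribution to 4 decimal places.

π = [0.1658, 0.1522, 0.0982, 0.1555, 0.2086, 0.2198]

t=0: π = [0.2000, 0.2000, 0.2000, 0.1000, 0.1000, 0.2000]
t=1: π = [0.1923, 0.1692, 0.0846, 0.1692, 0.1846, 0.2000]
t=2: π = [0.1734, 0.1568, 0.0988, 0.1515, 0.2012, 0.2183]
t=3: π = [0.1679, 0.1529, 0.0978, 0.1562, 0.2062, 0.2190]
t=4: π = [0.1663, 0.1524, 0.0983, 0.1553, 0.2080, 0.2197]
t=5: π = [0.1658, 0.1522, 0.0982, 0.1555, 0.2086, 0.2198]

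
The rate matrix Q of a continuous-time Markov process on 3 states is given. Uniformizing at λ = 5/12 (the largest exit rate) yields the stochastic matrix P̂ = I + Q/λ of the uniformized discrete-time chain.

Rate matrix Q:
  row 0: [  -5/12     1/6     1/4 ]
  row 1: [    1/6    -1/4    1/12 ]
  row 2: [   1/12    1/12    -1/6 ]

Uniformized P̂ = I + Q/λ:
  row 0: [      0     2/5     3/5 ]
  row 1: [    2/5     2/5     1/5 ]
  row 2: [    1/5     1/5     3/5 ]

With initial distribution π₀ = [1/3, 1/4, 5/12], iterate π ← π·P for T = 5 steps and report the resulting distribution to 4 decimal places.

π = [0.2172, 0.3044, 0.4784]

t=0: π = [0.3333, 0.2500, 0.4167]
t=1: π = [0.1833, 0.3167, 0.5000]
t=2: π = [0.2267, 0.3000, 0.4733]
t=3: π = [0.2147, 0.3053, 0.4800]
t=4: π = [0.2181, 0.3040, 0.4779]
t=5: π = [0.2172, 0.3044, 0.4784]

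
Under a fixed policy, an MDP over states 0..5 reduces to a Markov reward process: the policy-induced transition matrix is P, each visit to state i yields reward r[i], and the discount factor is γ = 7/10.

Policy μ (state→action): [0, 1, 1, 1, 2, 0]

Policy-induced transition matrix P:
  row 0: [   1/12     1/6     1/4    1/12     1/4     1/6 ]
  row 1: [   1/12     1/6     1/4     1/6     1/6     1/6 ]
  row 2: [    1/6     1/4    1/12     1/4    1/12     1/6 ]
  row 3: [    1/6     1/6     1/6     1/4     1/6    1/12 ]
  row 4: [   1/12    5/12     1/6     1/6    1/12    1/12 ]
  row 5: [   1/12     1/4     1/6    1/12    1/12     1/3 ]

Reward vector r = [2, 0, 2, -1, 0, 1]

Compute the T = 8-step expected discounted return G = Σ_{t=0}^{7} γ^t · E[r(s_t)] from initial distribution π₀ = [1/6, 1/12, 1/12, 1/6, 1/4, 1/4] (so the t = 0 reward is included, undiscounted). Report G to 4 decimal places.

G = 1.8379

t=0: π = [0.1667, 0.0833, 0.0833, 0.1667, 0.2500, 0.2500], E[r] = 0.5833, γ^t·E[r] = 0.583333, running G = 0.583333
t=1: π = [0.1042, 0.2569, 0.1806, 0.1528, 0.1319, 0.1736], E[r] = 0.5903, γ^t·E[r] = 0.413194, running G = 0.996528
t=2: π = [0.1111, 0.2292, 0.1817, 0.1713, 0.1348, 0.1719], E[r] = 0.5862, γ^t·E[r] = 0.287251, running G = 1.283779
t=3: π = [0.1128, 0.2298, 0.1799, 0.1725, 0.1352, 0.1698], E[r] = 0.5826, γ^t·E[r] = 0.199819, running G = 1.483598
t=4: π = [0.1127, 0.2296, 0.1802, 0.1725, 0.1357, 0.1693], E[r] = 0.5827, γ^t·E[r] = 0.139903, running G = 1.623501
t=5: π = [0.1127, 0.2297, 0.1802, 0.1726, 0.1356, 0.1692], E[r] = 0.5825, γ^t·E[r] = 0.097893, running G = 1.721393
t=6: π = [0.1127, 0.2297, 0.1802, 0.1726, 0.1356, 0.1692], E[r] = 0.5825, γ^t·E[r] = 0.068525, running G = 1.789918
t=7: π = [0.1127, 0.2297, 0.1802, 0.1726, 0.1356, 0.1692], E[r] = 0.5824, γ^t·E[r] = 0.047966, running G = 1.837884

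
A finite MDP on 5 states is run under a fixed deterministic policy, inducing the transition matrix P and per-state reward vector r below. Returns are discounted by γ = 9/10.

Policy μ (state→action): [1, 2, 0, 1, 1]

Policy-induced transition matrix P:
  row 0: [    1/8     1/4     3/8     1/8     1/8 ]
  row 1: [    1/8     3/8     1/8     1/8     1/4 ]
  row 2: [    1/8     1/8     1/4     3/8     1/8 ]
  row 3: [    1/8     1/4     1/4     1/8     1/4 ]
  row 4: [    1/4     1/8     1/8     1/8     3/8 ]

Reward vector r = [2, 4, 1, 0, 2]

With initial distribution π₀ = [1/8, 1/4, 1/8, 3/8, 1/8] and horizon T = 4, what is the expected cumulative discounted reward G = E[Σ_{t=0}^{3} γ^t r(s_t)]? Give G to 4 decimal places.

t=0: π = [0.1250, 0.2500, 0.1250, 0.3750, 0.1250], E[r] = 1.6250, γ^t·E[r] = 1.625000, running G = 1.625000
t=1: π = [0.1406, 0.2500, 0.2188, 0.1563, 0.2344], E[r] = 1.9688, γ^t·E[r] = 1.771875, running G = 3.396875
t=2: π = [0.1543, 0.2246, 0.2070, 0.1797, 0.2344], E[r] = 1.8828, γ^t·E[r] = 1.525078, running G = 4.921953
t=3: π = [0.1543, 0.2229, 0.2119, 0.1768, 0.2341], E[r] = 1.8804, γ^t·E[r] = 1.370791, running G = 6.292744

G = 6.2927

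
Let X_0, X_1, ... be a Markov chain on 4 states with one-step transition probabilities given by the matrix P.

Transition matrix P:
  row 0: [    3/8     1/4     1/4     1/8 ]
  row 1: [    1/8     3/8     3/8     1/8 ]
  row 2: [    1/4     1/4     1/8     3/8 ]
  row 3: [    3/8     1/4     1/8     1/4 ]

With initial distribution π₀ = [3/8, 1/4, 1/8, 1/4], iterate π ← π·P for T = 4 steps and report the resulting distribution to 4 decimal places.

t=0: π = [0.3750, 0.2500, 0.1250, 0.2500]
t=1: π = [0.2969, 0.2813, 0.2344, 0.1875]
t=2: π = [0.2754, 0.2852, 0.2324, 0.2070]
t=3: π = [0.2747, 0.2856, 0.2307, 0.2090]
t=4: π = [0.2747, 0.2857, 0.2307, 0.2088]

π = [0.2747, 0.2857, 0.2307, 0.2088]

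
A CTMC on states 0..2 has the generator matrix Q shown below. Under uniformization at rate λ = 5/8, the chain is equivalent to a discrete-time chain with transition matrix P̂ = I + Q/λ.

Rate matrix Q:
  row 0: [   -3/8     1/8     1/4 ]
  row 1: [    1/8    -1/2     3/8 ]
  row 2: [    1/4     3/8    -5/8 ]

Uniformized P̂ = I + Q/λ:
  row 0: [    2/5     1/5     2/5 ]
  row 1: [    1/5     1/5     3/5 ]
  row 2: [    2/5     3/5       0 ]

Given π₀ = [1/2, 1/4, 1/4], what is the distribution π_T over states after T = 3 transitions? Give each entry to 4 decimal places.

t=0: π = [0.5000, 0.2500, 0.2500]
t=1: π = [0.3500, 0.3000, 0.3500]
t=2: π = [0.3400, 0.3400, 0.3200]
t=3: π = [0.3320, 0.3280, 0.3400]

π = [0.3320, 0.3280, 0.3400]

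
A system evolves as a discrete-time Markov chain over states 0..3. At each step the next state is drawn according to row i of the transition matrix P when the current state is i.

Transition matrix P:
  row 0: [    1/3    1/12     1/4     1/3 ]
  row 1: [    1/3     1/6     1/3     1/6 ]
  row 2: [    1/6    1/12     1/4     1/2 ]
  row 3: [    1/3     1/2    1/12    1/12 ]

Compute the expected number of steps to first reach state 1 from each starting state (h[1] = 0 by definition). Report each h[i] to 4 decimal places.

h = [4.8634, 0.0000, 4.5991, 3.2775]

First-step conditioning: h[1] = 0; for i ≠ 1, h[i] = 1 + Σ_k P[i][k]·h[k].
  h[0] = 1 + 1/3·h[0] + 1/4·h[2] + 1/3·h[3]
  h[2] = 1 + 1/6·h[0] + 1/4·h[2] + 1/2·h[3]
  h[3] = 1 + 1/3·h[0] + 1/12·h[2] + 1/12·h[3]
Solving the 3×3 linear system over states ≠ 1 gives exactly h = [1104/227, 0, 1044/227, 744/227] (h[1] = 0 is the target).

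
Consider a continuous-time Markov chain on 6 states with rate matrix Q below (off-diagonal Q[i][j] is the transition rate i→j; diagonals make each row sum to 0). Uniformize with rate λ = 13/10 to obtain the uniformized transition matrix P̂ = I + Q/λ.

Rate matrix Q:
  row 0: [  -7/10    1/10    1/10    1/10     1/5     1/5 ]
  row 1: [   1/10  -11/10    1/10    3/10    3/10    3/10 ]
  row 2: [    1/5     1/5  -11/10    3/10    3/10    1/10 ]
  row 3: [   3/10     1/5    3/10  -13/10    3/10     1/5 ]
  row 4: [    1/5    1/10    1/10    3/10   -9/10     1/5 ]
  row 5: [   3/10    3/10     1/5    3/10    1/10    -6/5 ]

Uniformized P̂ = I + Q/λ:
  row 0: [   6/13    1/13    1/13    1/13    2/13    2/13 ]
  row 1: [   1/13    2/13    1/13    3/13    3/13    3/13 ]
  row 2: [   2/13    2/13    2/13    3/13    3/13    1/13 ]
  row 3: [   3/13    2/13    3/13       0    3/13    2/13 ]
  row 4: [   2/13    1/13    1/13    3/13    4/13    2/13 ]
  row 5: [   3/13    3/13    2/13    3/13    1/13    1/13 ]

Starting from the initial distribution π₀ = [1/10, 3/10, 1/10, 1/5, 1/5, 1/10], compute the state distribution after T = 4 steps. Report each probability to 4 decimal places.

t=0: π = [0.1000, 0.3000, 0.1000, 0.2000, 0.2000, 0.1000]
t=1: π = [0.1846, 0.1385, 0.1231, 0.1692, 0.2231, 0.1615]
t=2: π = [0.2254, 0.1349, 0.1249, 0.1633, 0.2089, 0.1426]
t=3: π = [0.2364, 0.1314, 0.1226, 0.1584, 0.2076, 0.1437]
t=4: π = [0.2397, 0.1307, 0.1218, 0.1579, 0.2065, 0.1435]

π = [0.2397, 0.1307, 0.1218, 0.1579, 0.2065, 0.1435]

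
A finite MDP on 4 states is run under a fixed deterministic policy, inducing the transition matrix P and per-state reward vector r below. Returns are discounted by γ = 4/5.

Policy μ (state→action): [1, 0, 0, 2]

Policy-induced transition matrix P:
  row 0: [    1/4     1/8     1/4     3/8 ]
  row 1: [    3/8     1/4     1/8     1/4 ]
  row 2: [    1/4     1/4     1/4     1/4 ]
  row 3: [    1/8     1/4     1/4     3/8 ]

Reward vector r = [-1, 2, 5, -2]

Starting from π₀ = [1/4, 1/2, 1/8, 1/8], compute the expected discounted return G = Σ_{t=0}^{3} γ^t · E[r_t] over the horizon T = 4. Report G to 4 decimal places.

t=0: π = [0.2500, 0.5000, 0.1250, 0.1250], E[r] = 1.1250, γ^t·E[r] = 1.125000, running G = 1.125000
t=1: π = [0.2969, 0.2188, 0.1875, 0.2969], E[r] = 0.4844, γ^t·E[r] = 0.387500, running G = 1.512500
t=2: π = [0.2402, 0.2129, 0.2227, 0.3242], E[r] = 0.6504, γ^t·E[r] = 0.416250, running G = 1.928750
t=3: π = [0.2361, 0.2200, 0.2234, 0.3206], E[r] = 0.6797, γ^t·E[r] = 0.348000, running G = 2.276750

G = 2.2768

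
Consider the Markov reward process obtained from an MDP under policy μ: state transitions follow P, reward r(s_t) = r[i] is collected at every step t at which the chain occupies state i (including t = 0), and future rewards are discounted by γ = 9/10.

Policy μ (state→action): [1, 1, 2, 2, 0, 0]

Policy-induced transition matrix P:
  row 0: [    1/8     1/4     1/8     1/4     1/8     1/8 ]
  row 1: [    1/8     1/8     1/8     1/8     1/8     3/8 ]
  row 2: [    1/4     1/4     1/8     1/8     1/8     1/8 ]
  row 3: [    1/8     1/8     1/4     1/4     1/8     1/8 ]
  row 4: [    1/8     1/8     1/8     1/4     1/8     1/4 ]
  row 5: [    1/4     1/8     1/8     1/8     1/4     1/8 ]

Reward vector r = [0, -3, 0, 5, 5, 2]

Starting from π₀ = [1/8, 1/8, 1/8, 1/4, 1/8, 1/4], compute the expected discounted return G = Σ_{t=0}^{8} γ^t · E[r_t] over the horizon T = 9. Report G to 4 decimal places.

G = 10.0019

t=0: π = [0.1250, 0.1250, 0.1250, 0.2500, 0.1250, 0.2500], E[r] = 2.0000, γ^t·E[r] = 2.000000, running G = 2.000000
t=1: π = [0.1719, 0.1563, 0.1563, 0.1875, 0.1563, 0.1719], E[r] = 1.5938, γ^t·E[r] = 1.434375, running G = 3.434375
t=2: π = [0.1660, 0.1660, 0.1484, 0.1895, 0.1465, 0.1836], E[r] = 1.5488, γ^t·E[r] = 1.254551, running G = 4.688926
t=3: π = [0.1665, 0.1643, 0.1487, 0.1877, 0.1479, 0.1848], E[r] = 1.5552, γ^t·E[r] = 1.133723, running G = 5.822649
t=4: π = [0.1667, 0.1644, 0.1485, 0.1878, 0.1481, 0.1846], E[r] = 1.5553, γ^t·E[r] = 1.020451, running G = 6.843100
t=5: π = [0.1666, 0.1644, 0.1485, 0.1878, 0.1481, 0.1846], E[r] = 1.5555, γ^t·E[r] = 0.918507, running G = 7.761607
t=6: π = [0.1666, 0.1644, 0.1485, 0.1878, 0.1481, 0.1846], E[r] = 1.5555, γ^t·E[r] = 0.826662, running G = 8.588269
t=7: π = [0.1666, 0.1644, 0.1485, 0.1878, 0.1481, 0.1846], E[r] = 1.5555, γ^t·E[r] = 0.743993, running G = 9.332262
t=8: π = [0.1666, 0.1644, 0.1485, 0.1878, 0.1481, 0.1846], E[r] = 1.5555, γ^t·E[r] = 0.669594, running G = 10.001856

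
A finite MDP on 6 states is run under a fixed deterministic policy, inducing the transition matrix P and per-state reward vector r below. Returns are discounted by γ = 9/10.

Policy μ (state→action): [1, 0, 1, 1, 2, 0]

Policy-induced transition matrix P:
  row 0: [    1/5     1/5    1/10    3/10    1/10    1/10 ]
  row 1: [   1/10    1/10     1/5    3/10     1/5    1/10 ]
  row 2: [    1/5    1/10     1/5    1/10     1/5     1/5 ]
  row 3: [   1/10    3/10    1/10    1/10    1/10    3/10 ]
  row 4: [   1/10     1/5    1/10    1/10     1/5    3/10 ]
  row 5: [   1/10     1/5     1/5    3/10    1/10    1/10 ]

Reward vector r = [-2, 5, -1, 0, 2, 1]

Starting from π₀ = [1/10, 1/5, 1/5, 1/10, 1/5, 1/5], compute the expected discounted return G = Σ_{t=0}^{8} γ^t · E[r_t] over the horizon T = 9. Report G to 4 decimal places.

t=0: π = [0.1000, 0.2000, 0.2000, 0.1000, 0.2000, 0.2000], E[r] = 1.2000, γ^t·E[r] = 1.200000, running G = 1.200000
t=1: π = [0.1300, 0.1700, 0.1600, 0.2000, 0.1600, 0.1800], E[r] = 0.9300, γ^t·E[r] = 0.837000, running G = 2.037000
t=2: π = [0.1290, 0.1870, 0.1510, 0.1960, 0.1490, 0.1880], E[r] = 1.0120, γ^t·E[r] = 0.819720, running G = 2.856720
t=3: π = [0.1280, 0.1858, 0.1526, 0.2008, 0.1487, 0.1841], E[r] = 1.0019, γ^t·E[r] = 0.730385, running G = 3.587105
t=4: π = [0.1281, 0.1862, 0.1523, 0.1996, 0.1487, 0.1852], E[r] = 1.0054, γ^t·E[r] = 0.659650, running G = 4.246755
t=5: π = [0.1280, 0.1861, 0.1524, 0.1999, 0.1487, 0.1849], E[r] = 1.0044, γ^t·E[r] = 0.593112, running G = 4.839867
t=6: π = [0.1280, 0.1861, 0.1523, 0.1998, 0.1487, 0.1850], E[r] = 1.0047, γ^t·E[r] = 0.533934, running G = 5.373801
t=7: π = [0.1280, 0.1861, 0.1523, 0.1998, 0.1487, 0.1849], E[r] = 1.0046, γ^t·E[r] = 0.480508, running G = 5.854309
t=8: π = [0.1280, 0.1861, 0.1523, 0.1998, 0.1487, 0.1849], E[r] = 1.0046, γ^t·E[r] = 0.432465, running G = 6.286774

G = 6.2868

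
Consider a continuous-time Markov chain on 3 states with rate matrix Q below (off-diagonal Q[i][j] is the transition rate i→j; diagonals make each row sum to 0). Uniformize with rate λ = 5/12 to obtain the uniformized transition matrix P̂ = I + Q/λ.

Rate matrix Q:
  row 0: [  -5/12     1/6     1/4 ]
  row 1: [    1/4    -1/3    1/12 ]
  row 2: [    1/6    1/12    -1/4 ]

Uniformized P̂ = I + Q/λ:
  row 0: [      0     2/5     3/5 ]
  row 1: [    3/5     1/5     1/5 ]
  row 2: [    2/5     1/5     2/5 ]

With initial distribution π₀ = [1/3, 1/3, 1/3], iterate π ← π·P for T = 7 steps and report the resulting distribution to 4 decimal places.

t=0: π = [0.3333, 0.3333, 0.3333]
t=1: π = [0.3333, 0.2667, 0.4000]
t=2: π = [0.3200, 0.2667, 0.4133]
t=3: π = [0.3253, 0.2640, 0.4107]
t=4: π = [0.3227, 0.2651, 0.4123]
t=5: π = [0.3239, 0.2645, 0.4115]
t=6: π = [0.3233, 0.2648, 0.4119]
t=7: π = [0.3236, 0.2647, 0.4117]

π = [0.3236, 0.2647, 0.4117]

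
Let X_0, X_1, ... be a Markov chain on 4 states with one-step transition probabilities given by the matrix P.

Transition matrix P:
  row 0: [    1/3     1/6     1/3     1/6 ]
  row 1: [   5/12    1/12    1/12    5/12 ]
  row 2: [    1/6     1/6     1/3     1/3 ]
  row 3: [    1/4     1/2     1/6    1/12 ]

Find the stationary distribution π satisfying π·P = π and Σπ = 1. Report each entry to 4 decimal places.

π = [0.2929, 0.2286, 0.2357, 0.2429]

Balance equations π_j = Σ_i π_i·P[i][j]:
  π_0 = 1/3·π_0 + 5/12·π_1 + 1/6·π_2 + 1/4·π_3
  π_1 = 1/6·π_0 + 1/12·π_1 + 1/6·π_2 + 1/2·π_3
  π_2 = 1/3·π_0 + 1/12·π_1 + 1/3·π_2 + 1/6·π_3
  normalize: π_0 + π_1 + π_2 + π_3 = 1
Solving the linear system gives exactly π = [41/140, 8/35, 33/140, 17/70].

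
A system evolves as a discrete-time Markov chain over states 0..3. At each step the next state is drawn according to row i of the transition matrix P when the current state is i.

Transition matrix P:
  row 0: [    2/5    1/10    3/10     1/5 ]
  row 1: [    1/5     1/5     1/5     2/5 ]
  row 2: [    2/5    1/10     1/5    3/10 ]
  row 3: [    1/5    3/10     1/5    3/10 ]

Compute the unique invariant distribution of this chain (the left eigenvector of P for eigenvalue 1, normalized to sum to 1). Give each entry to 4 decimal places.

π = [0.3077, 0.1748, 0.2308, 0.2867]

Balance equations π_j = Σ_i π_i·P[i][j]:
  π_0 = 2/5·π_0 + 1/5·π_1 + 2/5·π_2 + 1/5·π_3
  π_1 = 1/10·π_0 + 1/5·π_1 + 1/10·π_2 + 3/10·π_3
  π_2 = 3/10·π_0 + 1/5·π_1 + 1/5·π_2 + 1/5·π_3
  normalize: π_0 + π_1 + π_2 + π_3 = 1
Solving the linear system gives exactly π = [4/13, 25/143, 3/13, 41/143].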